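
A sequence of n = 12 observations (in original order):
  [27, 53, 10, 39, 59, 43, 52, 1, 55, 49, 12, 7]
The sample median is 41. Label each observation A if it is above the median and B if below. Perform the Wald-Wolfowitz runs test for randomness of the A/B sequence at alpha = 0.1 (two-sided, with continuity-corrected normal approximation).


Step 1: Compute median = 41; label A = above, B = below.
Labels in order: BABBAAABAABB  (n_A = 6, n_B = 6)
Step 2: Count runs R = 7.
Step 3: Under H0 (random ordering), E[R] = 2*n_A*n_B/(n_A+n_B) + 1 = 2*6*6/12 + 1 = 7.0000.
        Var[R] = 2*n_A*n_B*(2*n_A*n_B - n_A - n_B) / ((n_A+n_B)^2 * (n_A+n_B-1)) = 4320/1584 = 2.7273.
        SD[R] = 1.6514.
Step 4: R = E[R], so z = 0 with no continuity correction.
Step 5: Two-sided p-value via normal approximation = 2*(1 - Phi(|z|)) = 1.000000.
Step 6: alpha = 0.1. fail to reject H0.

R = 7, z = 0.0000, p = 1.000000, fail to reject H0.


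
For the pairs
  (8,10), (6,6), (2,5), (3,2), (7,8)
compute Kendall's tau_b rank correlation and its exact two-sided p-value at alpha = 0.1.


Step 1: Enumerate the 10 unordered pairs (i,j) with i<j and classify each by sign(x_j-x_i) * sign(y_j-y_i).
  (1,2):dx=-2,dy=-4->C; (1,3):dx=-6,dy=-5->C; (1,4):dx=-5,dy=-8->C; (1,5):dx=-1,dy=-2->C
  (2,3):dx=-4,dy=-1->C; (2,4):dx=-3,dy=-4->C; (2,5):dx=+1,dy=+2->C; (3,4):dx=+1,dy=-3->D
  (3,5):dx=+5,dy=+3->C; (4,5):dx=+4,dy=+6->C
Step 2: C = 9, D = 1, total pairs = 10.
Step 3: tau = (C - D)/(n(n-1)/2) = (9 - 1)/10 = 0.800000.
Step 4: Exact two-sided p-value (enumerate n! = 120 permutations of y under H0): p = 0.083333.
Step 5: alpha = 0.1. reject H0.

tau_b = 0.8000 (C=9, D=1), p = 0.083333, reject H0.


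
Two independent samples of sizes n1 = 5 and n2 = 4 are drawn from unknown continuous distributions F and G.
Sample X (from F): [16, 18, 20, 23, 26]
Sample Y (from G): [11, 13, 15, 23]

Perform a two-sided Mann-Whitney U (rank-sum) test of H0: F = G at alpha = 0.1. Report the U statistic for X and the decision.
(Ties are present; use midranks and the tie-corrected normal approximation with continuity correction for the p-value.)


Step 1: Combine and sort all 9 observations; assign midranks.
sorted (value, group): (11,Y), (13,Y), (15,Y), (16,X), (18,X), (20,X), (23,X), (23,Y), (26,X)
ranks: 11->1, 13->2, 15->3, 16->4, 18->5, 20->6, 23->7.5, 23->7.5, 26->9
Step 2: Rank sum for X: R1 = 4 + 5 + 6 + 7.5 + 9 = 31.5.
Step 3: U_X = R1 - n1(n1+1)/2 = 31.5 - 5*6/2 = 31.5 - 15 = 16.5.
       U_Y = n1*n2 - U_X = 20 - 16.5 = 3.5.
Step 4: Ties are present, so use the tie-corrected normal approximation (with continuity correction) for the p-value.
Step 5: p-value = 0.139983; compare to alpha = 0.1. fail to reject H0.

U_X = 16.5, p = 0.139983, fail to reject H0 at alpha = 0.1.


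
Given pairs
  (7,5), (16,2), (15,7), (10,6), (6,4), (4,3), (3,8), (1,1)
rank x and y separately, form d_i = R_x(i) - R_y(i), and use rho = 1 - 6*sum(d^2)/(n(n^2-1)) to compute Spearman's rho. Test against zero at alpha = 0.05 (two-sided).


Step 1: Rank x and y separately (midranks; no ties here).
rank(x): 7->5, 16->8, 15->7, 10->6, 6->4, 4->3, 3->2, 1->1
rank(y): 5->5, 2->2, 7->7, 6->6, 4->4, 3->3, 8->8, 1->1
Step 2: d_i = R_x(i) - R_y(i); compute d_i^2.
  (5-5)^2=0, (8-2)^2=36, (7-7)^2=0, (6-6)^2=0, (4-4)^2=0, (3-3)^2=0, (2-8)^2=36, (1-1)^2=0
sum(d^2) = 72.
Step 3: rho = 1 - 6*72 / (8*(8^2 - 1)) = 1 - 432/504 = 0.142857.
Step 4: Under H0, t = rho * sqrt((n-2)/(1-rho^2)) = 0.3536 ~ t(6).
Step 5: Two-sided p-value from the t-distribution with 6 df = 0.735765.
Step 6: alpha = 0.05. fail to reject H0.

rho = 0.1429, p = 0.735765, fail to reject H0 at alpha = 0.05.


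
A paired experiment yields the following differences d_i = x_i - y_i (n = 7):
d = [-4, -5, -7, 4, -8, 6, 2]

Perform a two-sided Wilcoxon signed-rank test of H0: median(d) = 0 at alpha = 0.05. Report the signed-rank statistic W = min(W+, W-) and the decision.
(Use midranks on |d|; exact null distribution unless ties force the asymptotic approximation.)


Step 1: Drop any zero differences (none here) and take |d_i|.
|d| = [4, 5, 7, 4, 8, 6, 2]
Step 2: Midrank |d_i| (ties get averaged ranks).
ranks: |4|->2.5, |5|->4, |7|->6, |4|->2.5, |8|->7, |6|->5, |2|->1
Step 3: Attach original signs; sum ranks with positive sign and with negative sign.
W+ = 2.5 + 5 + 1 = 8.5
W- = 2.5 + 4 + 6 + 7 = 19.5
(Check: W+ + W- = 28 should equal n(n+1)/2 = 28.)
Step 4: Test statistic W = min(W+, W-) = 8.5.
Step 5: Ties in |d|, so use the tie-corrected normal approximation.
        E[W] = n(n+1)/4 = 7*8/4 = 14.
        Tie groups: |d|=4 (t=2); sum(t^3 - t) = 6.
        Var[W] = n(n+1)(2n+1)/24 - sum(t^3-t)/48 = 840/24 - 6/48 = 34.875.
        z = (W - E[W]) / sqrt(Var[W]) = (8.5 - 14) / 5.9055 = -0.9313.
        Two-sided p = 2*Phi(z) = 0.351681.
Step 6: alpha = 0.05. fail to reject H0.

W+ = 8.5, W- = 19.5, W = min = 8.5, p = 0.351681, fail to reject H0.


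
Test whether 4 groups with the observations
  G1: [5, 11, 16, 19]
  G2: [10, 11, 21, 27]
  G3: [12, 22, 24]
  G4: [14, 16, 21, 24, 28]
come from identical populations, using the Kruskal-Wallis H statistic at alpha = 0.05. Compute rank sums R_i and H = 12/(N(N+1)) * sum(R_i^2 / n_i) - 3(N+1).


Step 1: Combine all N = 16 observations and assign midranks.
sorted (value, group, rank): (5,G1,1), (10,G2,2), (11,G1,3.5), (11,G2,3.5), (12,G3,5), (14,G4,6), (16,G1,7.5), (16,G4,7.5), (19,G1,9), (21,G2,10.5), (21,G4,10.5), (22,G3,12), (24,G3,13.5), (24,G4,13.5), (27,G2,15), (28,G4,16)
Step 2: Sum ranks within each group.
R_1 = 21 (n_1 = 4)
R_2 = 31 (n_2 = 4)
R_3 = 30.5 (n_3 = 3)
R_4 = 53.5 (n_4 = 5)
Step 3: H = 12/(N(N+1)) * sum(R_i^2/n_i) - 3(N+1)
     = 12/(16*17) * (21^2/4 + 31^2/4 + 30.5^2/3 + 53.5^2/5) - 3*17
     = 0.044118 * 1233.03 - 51
     = 3.398529.
Step 4: Ties present; correction factor C = 1 - 24/(16^3 - 16) = 0.994118. Corrected H = 3.398529 / 0.994118 = 3.418639.
Step 5: Under H0, H ~ chi^2(3); p-value = 0.331469.
Step 6: alpha = 0.05. fail to reject H0.

H = 3.4186, df = 3, p = 0.331469, fail to reject H0.


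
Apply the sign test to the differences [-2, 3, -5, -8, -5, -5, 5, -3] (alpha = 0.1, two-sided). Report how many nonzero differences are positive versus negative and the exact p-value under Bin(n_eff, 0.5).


Step 1: Discard zero differences. Original n = 8; n_eff = number of nonzero differences = 8.
Nonzero differences (with sign): -2, +3, -5, -8, -5, -5, +5, -3
Step 2: Count signs: positive = 2, negative = 6.
Step 3: Under H0: P(positive) = 0.5, so the number of positives S ~ Bin(8, 0.5).
Step 4: Two-sided exact p-value = sum of Bin(8,0.5) probabilities at or below the observed probability = 0.289062.
Step 5: alpha = 0.1. fail to reject H0.

n_eff = 8, pos = 2, neg = 6, p = 0.289062, fail to reject H0.


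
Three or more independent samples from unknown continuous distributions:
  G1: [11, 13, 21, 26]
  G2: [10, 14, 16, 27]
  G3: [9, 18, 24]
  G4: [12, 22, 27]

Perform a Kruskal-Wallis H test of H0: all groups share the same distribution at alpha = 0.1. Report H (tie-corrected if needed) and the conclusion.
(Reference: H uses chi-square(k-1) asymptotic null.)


Step 1: Combine all N = 14 observations and assign midranks.
sorted (value, group, rank): (9,G3,1), (10,G2,2), (11,G1,3), (12,G4,4), (13,G1,5), (14,G2,6), (16,G2,7), (18,G3,8), (21,G1,9), (22,G4,10), (24,G3,11), (26,G1,12), (27,G2,13.5), (27,G4,13.5)
Step 2: Sum ranks within each group.
R_1 = 29 (n_1 = 4)
R_2 = 28.5 (n_2 = 4)
R_3 = 20 (n_3 = 3)
R_4 = 27.5 (n_4 = 3)
Step 3: H = 12/(N(N+1)) * sum(R_i^2/n_i) - 3(N+1)
     = 12/(14*15) * (29^2/4 + 28.5^2/4 + 20^2/3 + 27.5^2/3) - 3*15
     = 0.057143 * 798.729 - 45
     = 0.641667.
Step 4: Ties present; correction factor C = 1 - 6/(14^3 - 14) = 0.997802. Corrected H = 0.641667 / 0.997802 = 0.643080.
Step 5: Under H0, H ~ chi^2(3); p-value = 0.886503.
Step 6: alpha = 0.1. fail to reject H0.

H = 0.6431, df = 3, p = 0.886503, fail to reject H0.


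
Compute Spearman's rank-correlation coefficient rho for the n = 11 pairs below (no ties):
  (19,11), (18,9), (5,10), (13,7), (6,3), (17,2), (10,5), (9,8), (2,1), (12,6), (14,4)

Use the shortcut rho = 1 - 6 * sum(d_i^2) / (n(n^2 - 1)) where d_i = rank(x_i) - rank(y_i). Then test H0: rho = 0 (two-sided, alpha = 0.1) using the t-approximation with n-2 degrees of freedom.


Step 1: Rank x and y separately (midranks; no ties here).
rank(x): 19->11, 18->10, 5->2, 13->7, 6->3, 17->9, 10->5, 9->4, 2->1, 12->6, 14->8
rank(y): 11->11, 9->9, 10->10, 7->7, 3->3, 2->2, 5->5, 8->8, 1->1, 6->6, 4->4
Step 2: d_i = R_x(i) - R_y(i); compute d_i^2.
  (11-11)^2=0, (10-9)^2=1, (2-10)^2=64, (7-7)^2=0, (3-3)^2=0, (9-2)^2=49, (5-5)^2=0, (4-8)^2=16, (1-1)^2=0, (6-6)^2=0, (8-4)^2=16
sum(d^2) = 146.
Step 3: rho = 1 - 6*146 / (11*(11^2 - 1)) = 1 - 876/1320 = 0.336364.
Step 4: Under H0, t = rho * sqrt((n-2)/(1-rho^2)) = 1.0715 ~ t(9).
Step 5: Two-sided p-value from the t-distribution with 9 df = 0.311824.
Step 6: alpha = 0.1. fail to reject H0.

rho = 0.3364, p = 0.311824, fail to reject H0 at alpha = 0.1.


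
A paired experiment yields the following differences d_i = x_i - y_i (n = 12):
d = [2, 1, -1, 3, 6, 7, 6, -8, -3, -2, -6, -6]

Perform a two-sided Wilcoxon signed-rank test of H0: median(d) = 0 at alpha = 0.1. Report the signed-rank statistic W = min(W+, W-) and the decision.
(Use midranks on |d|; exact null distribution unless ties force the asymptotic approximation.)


Step 1: Drop any zero differences (none here) and take |d_i|.
|d| = [2, 1, 1, 3, 6, 7, 6, 8, 3, 2, 6, 6]
Step 2: Midrank |d_i| (ties get averaged ranks).
ranks: |2|->3.5, |1|->1.5, |1|->1.5, |3|->5.5, |6|->8.5, |7|->11, |6|->8.5, |8|->12, |3|->5.5, |2|->3.5, |6|->8.5, |6|->8.5
Step 3: Attach original signs; sum ranks with positive sign and with negative sign.
W+ = 3.5 + 1.5 + 5.5 + 8.5 + 11 + 8.5 = 38.5
W- = 1.5 + 12 + 5.5 + 3.5 + 8.5 + 8.5 = 39.5
(Check: W+ + W- = 78 should equal n(n+1)/2 = 78.)
Step 4: Test statistic W = min(W+, W-) = 38.5.
Step 5: Ties in |d|, so use the tie-corrected normal approximation.
        E[W] = n(n+1)/4 = 12*13/4 = 39.
        Tie groups: |d|=1 (t=2), |d|=2 (t=2), |d|=3 (t=2), |d|=6 (t=4); sum(t^3 - t) = 78.
        Var[W] = n(n+1)(2n+1)/24 - sum(t^3-t)/48 = 3900/24 - 78/48 = 160.875.
        z = (W - E[W]) / sqrt(Var[W]) = (38.5 - 39) / 12.6837 = -0.0394.
        Two-sided p = 2*Phi(z) = 0.968555.
Step 6: alpha = 0.1. fail to reject H0.

W+ = 38.5, W- = 39.5, W = min = 38.5, p = 0.968555, fail to reject H0.


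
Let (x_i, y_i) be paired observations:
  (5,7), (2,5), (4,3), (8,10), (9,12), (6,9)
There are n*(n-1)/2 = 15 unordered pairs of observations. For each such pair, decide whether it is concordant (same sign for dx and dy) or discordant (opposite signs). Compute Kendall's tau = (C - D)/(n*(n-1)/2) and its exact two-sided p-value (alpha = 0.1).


Step 1: Enumerate the 15 unordered pairs (i,j) with i<j and classify each by sign(x_j-x_i) * sign(y_j-y_i).
  (1,2):dx=-3,dy=-2->C; (1,3):dx=-1,dy=-4->C; (1,4):dx=+3,dy=+3->C; (1,5):dx=+4,dy=+5->C
  (1,6):dx=+1,dy=+2->C; (2,3):dx=+2,dy=-2->D; (2,4):dx=+6,dy=+5->C; (2,5):dx=+7,dy=+7->C
  (2,6):dx=+4,dy=+4->C; (3,4):dx=+4,dy=+7->C; (3,5):dx=+5,dy=+9->C; (3,6):dx=+2,dy=+6->C
  (4,5):dx=+1,dy=+2->C; (4,6):dx=-2,dy=-1->C; (5,6):dx=-3,dy=-3->C
Step 2: C = 14, D = 1, total pairs = 15.
Step 3: tau = (C - D)/(n(n-1)/2) = (14 - 1)/15 = 0.866667.
Step 4: Exact two-sided p-value (enumerate n! = 720 permutations of y under H0): p = 0.016667.
Step 5: alpha = 0.1. reject H0.

tau_b = 0.8667 (C=14, D=1), p = 0.016667, reject H0.


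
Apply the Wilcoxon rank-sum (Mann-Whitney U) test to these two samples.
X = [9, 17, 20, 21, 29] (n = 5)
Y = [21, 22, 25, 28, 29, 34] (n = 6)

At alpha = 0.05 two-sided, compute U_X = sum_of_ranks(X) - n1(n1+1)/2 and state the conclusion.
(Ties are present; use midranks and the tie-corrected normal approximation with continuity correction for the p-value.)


Step 1: Combine and sort all 11 observations; assign midranks.
sorted (value, group): (9,X), (17,X), (20,X), (21,X), (21,Y), (22,Y), (25,Y), (28,Y), (29,X), (29,Y), (34,Y)
ranks: 9->1, 17->2, 20->3, 21->4.5, 21->4.5, 22->6, 25->7, 28->8, 29->9.5, 29->9.5, 34->11
Step 2: Rank sum for X: R1 = 1 + 2 + 3 + 4.5 + 9.5 = 20.
Step 3: U_X = R1 - n1(n1+1)/2 = 20 - 5*6/2 = 20 - 15 = 5.
       U_Y = n1*n2 - U_X = 30 - 5 = 25.
Step 4: Ties are present, so use the tie-corrected normal approximation (with continuity correction) for the p-value.
Step 5: p-value = 0.081440; compare to alpha = 0.05. fail to reject H0.

U_X = 5, p = 0.081440, fail to reject H0 at alpha = 0.05.


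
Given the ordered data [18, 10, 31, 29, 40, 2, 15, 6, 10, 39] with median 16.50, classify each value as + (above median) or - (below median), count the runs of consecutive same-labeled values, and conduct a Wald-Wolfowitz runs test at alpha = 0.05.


Step 1: Compute median = 16.50; label A = above, B = below.
Labels in order: ABAAABBBBA  (n_A = 5, n_B = 5)
Step 2: Count runs R = 5.
Step 3: Under H0 (random ordering), E[R] = 2*n_A*n_B/(n_A+n_B) + 1 = 2*5*5/10 + 1 = 6.0000.
        Var[R] = 2*n_A*n_B*(2*n_A*n_B - n_A - n_B) / ((n_A+n_B)^2 * (n_A+n_B-1)) = 2000/900 = 2.2222.
        SD[R] = 1.4907.
Step 4: Continuity-corrected z = (R + 0.5 - E[R]) / SD[R] = (5 + 0.5 - 6.0000) / 1.4907 = -0.3354.
Step 5: Two-sided p-value via normal approximation = 2*(1 - Phi(|z|)) = 0.737316.
Step 6: alpha = 0.05. fail to reject H0.

R = 5, z = -0.3354, p = 0.737316, fail to reject H0.


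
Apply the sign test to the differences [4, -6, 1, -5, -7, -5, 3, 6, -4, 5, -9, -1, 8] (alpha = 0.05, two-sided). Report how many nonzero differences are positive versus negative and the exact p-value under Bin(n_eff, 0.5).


Step 1: Discard zero differences. Original n = 13; n_eff = number of nonzero differences = 13.
Nonzero differences (with sign): +4, -6, +1, -5, -7, -5, +3, +6, -4, +5, -9, -1, +8
Step 2: Count signs: positive = 6, negative = 7.
Step 3: Under H0: P(positive) = 0.5, so the number of positives S ~ Bin(13, 0.5).
Step 4: Two-sided exact p-value = sum of Bin(13,0.5) probabilities at or below the observed probability = 1.000000.
Step 5: alpha = 0.05. fail to reject H0.

n_eff = 13, pos = 6, neg = 7, p = 1.000000, fail to reject H0.


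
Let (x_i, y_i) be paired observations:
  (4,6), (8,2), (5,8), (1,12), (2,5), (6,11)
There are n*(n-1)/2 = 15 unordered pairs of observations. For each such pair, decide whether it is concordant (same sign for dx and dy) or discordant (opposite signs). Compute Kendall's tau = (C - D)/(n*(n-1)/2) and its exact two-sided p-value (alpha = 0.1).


Step 1: Enumerate the 15 unordered pairs (i,j) with i<j and classify each by sign(x_j-x_i) * sign(y_j-y_i).
  (1,2):dx=+4,dy=-4->D; (1,3):dx=+1,dy=+2->C; (1,4):dx=-3,dy=+6->D; (1,5):dx=-2,dy=-1->C
  (1,6):dx=+2,dy=+5->C; (2,3):dx=-3,dy=+6->D; (2,4):dx=-7,dy=+10->D; (2,5):dx=-6,dy=+3->D
  (2,6):dx=-2,dy=+9->D; (3,4):dx=-4,dy=+4->D; (3,5):dx=-3,dy=-3->C; (3,6):dx=+1,dy=+3->C
  (4,5):dx=+1,dy=-7->D; (4,6):dx=+5,dy=-1->D; (5,6):dx=+4,dy=+6->C
Step 2: C = 6, D = 9, total pairs = 15.
Step 3: tau = (C - D)/(n(n-1)/2) = (6 - 9)/15 = -0.200000.
Step 4: Exact two-sided p-value (enumerate n! = 720 permutations of y under H0): p = 0.719444.
Step 5: alpha = 0.1. fail to reject H0.

tau_b = -0.2000 (C=6, D=9), p = 0.719444, fail to reject H0.


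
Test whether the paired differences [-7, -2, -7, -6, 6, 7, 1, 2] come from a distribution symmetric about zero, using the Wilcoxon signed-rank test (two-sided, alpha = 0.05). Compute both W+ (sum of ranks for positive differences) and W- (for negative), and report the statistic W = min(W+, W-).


Step 1: Drop any zero differences (none here) and take |d_i|.
|d| = [7, 2, 7, 6, 6, 7, 1, 2]
Step 2: Midrank |d_i| (ties get averaged ranks).
ranks: |7|->7, |2|->2.5, |7|->7, |6|->4.5, |6|->4.5, |7|->7, |1|->1, |2|->2.5
Step 3: Attach original signs; sum ranks with positive sign and with negative sign.
W+ = 4.5 + 7 + 1 + 2.5 = 15
W- = 7 + 2.5 + 7 + 4.5 = 21
(Check: W+ + W- = 36 should equal n(n+1)/2 = 36.)
Step 4: Test statistic W = min(W+, W-) = 15.
Step 5: Ties in |d|, so use the tie-corrected normal approximation.
        E[W] = n(n+1)/4 = 8*9/4 = 18.
        Tie groups: |d|=2 (t=2), |d|=6 (t=2), |d|=7 (t=3); sum(t^3 - t) = 36.
        Var[W] = n(n+1)(2n+1)/24 - sum(t^3-t)/48 = 1224/24 - 36/48 = 50.25.
        z = (W - E[W]) / sqrt(Var[W]) = (15 - 18) / 7.0887 = -0.4232.
        Two-sided p = 2*Phi(z) = 0.672144.
Step 6: alpha = 0.05. fail to reject H0.

W+ = 15, W- = 21, W = min = 15, p = 0.672144, fail to reject H0.


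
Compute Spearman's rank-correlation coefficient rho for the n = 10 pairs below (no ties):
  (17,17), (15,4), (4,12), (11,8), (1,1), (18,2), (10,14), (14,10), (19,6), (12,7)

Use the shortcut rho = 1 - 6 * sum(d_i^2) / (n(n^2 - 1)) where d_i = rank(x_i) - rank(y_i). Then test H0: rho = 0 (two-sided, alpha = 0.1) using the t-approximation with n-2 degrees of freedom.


Step 1: Rank x and y separately (midranks; no ties here).
rank(x): 17->8, 15->7, 4->2, 11->4, 1->1, 18->9, 10->3, 14->6, 19->10, 12->5
rank(y): 17->10, 4->3, 12->8, 8->6, 1->1, 2->2, 14->9, 10->7, 6->4, 7->5
Step 2: d_i = R_x(i) - R_y(i); compute d_i^2.
  (8-10)^2=4, (7-3)^2=16, (2-8)^2=36, (4-6)^2=4, (1-1)^2=0, (9-2)^2=49, (3-9)^2=36, (6-7)^2=1, (10-4)^2=36, (5-5)^2=0
sum(d^2) = 182.
Step 3: rho = 1 - 6*182 / (10*(10^2 - 1)) = 1 - 1092/990 = -0.103030.
Step 4: Under H0, t = rho * sqrt((n-2)/(1-rho^2)) = -0.2930 ~ t(8).
Step 5: Two-sided p-value from the t-distribution with 8 df = 0.776998.
Step 6: alpha = 0.1. fail to reject H0.

rho = -0.1030, p = 0.776998, fail to reject H0 at alpha = 0.1.


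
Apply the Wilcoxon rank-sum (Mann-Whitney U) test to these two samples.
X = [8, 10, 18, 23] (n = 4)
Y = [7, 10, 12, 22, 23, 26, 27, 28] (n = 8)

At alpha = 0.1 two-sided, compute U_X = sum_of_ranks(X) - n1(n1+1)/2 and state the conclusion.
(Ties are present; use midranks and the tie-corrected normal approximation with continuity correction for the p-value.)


Step 1: Combine and sort all 12 observations; assign midranks.
sorted (value, group): (7,Y), (8,X), (10,X), (10,Y), (12,Y), (18,X), (22,Y), (23,X), (23,Y), (26,Y), (27,Y), (28,Y)
ranks: 7->1, 8->2, 10->3.5, 10->3.5, 12->5, 18->6, 22->7, 23->8.5, 23->8.5, 26->10, 27->11, 28->12
Step 2: Rank sum for X: R1 = 2 + 3.5 + 6 + 8.5 = 20.
Step 3: U_X = R1 - n1(n1+1)/2 = 20 - 4*5/2 = 20 - 10 = 10.
       U_Y = n1*n2 - U_X = 32 - 10 = 22.
Step 4: Ties are present, so use the tie-corrected normal approximation (with continuity correction) for the p-value.
Step 5: p-value = 0.348547; compare to alpha = 0.1. fail to reject H0.

U_X = 10, p = 0.348547, fail to reject H0 at alpha = 0.1.


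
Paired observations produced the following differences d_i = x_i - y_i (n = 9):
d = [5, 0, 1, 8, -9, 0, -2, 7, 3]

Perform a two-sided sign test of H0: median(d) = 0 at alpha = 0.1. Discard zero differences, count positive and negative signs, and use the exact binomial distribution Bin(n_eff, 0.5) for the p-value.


Step 1: Discard zero differences. Original n = 9; n_eff = number of nonzero differences = 7.
Nonzero differences (with sign): +5, +1, +8, -9, -2, +7, +3
Step 2: Count signs: positive = 5, negative = 2.
Step 3: Under H0: P(positive) = 0.5, so the number of positives S ~ Bin(7, 0.5).
Step 4: Two-sided exact p-value = sum of Bin(7,0.5) probabilities at or below the observed probability = 0.453125.
Step 5: alpha = 0.1. fail to reject H0.

n_eff = 7, pos = 5, neg = 2, p = 0.453125, fail to reject H0.


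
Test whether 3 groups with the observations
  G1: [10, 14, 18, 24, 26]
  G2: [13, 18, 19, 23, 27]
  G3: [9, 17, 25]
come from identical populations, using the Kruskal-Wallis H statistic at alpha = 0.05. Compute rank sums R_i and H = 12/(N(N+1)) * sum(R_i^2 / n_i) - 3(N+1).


Step 1: Combine all N = 13 observations and assign midranks.
sorted (value, group, rank): (9,G3,1), (10,G1,2), (13,G2,3), (14,G1,4), (17,G3,5), (18,G1,6.5), (18,G2,6.5), (19,G2,8), (23,G2,9), (24,G1,10), (25,G3,11), (26,G1,12), (27,G2,13)
Step 2: Sum ranks within each group.
R_1 = 34.5 (n_1 = 5)
R_2 = 39.5 (n_2 = 5)
R_3 = 17 (n_3 = 3)
Step 3: H = 12/(N(N+1)) * sum(R_i^2/n_i) - 3(N+1)
     = 12/(13*14) * (34.5^2/5 + 39.5^2/5 + 17^2/3) - 3*14
     = 0.065934 * 646.433 - 42
     = 0.621978.
Step 4: Ties present; correction factor C = 1 - 6/(13^3 - 13) = 0.997253. Corrected H = 0.621978 / 0.997253 = 0.623691.
Step 5: Under H0, H ~ chi^2(2); p-value = 0.732094.
Step 6: alpha = 0.05. fail to reject H0.

H = 0.6237, df = 2, p = 0.732094, fail to reject H0.


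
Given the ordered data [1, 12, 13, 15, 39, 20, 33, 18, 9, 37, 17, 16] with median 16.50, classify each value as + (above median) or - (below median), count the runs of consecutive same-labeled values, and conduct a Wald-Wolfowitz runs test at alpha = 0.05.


Step 1: Compute median = 16.50; label A = above, B = below.
Labels in order: BBBBAAAABAAB  (n_A = 6, n_B = 6)
Step 2: Count runs R = 5.
Step 3: Under H0 (random ordering), E[R] = 2*n_A*n_B/(n_A+n_B) + 1 = 2*6*6/12 + 1 = 7.0000.
        Var[R] = 2*n_A*n_B*(2*n_A*n_B - n_A - n_B) / ((n_A+n_B)^2 * (n_A+n_B-1)) = 4320/1584 = 2.7273.
        SD[R] = 1.6514.
Step 4: Continuity-corrected z = (R + 0.5 - E[R]) / SD[R] = (5 + 0.5 - 7.0000) / 1.6514 = -0.9083.
Step 5: Two-sided p-value via normal approximation = 2*(1 - Phi(|z|)) = 0.363722.
Step 6: alpha = 0.05. fail to reject H0.

R = 5, z = -0.9083, p = 0.363722, fail to reject H0.


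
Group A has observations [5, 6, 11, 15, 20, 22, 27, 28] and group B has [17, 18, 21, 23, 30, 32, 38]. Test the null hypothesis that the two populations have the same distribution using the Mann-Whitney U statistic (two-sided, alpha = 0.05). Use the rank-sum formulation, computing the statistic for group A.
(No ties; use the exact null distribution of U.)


Step 1: Combine and sort all 15 observations; assign midranks.
sorted (value, group): (5,X), (6,X), (11,X), (15,X), (17,Y), (18,Y), (20,X), (21,Y), (22,X), (23,Y), (27,X), (28,X), (30,Y), (32,Y), (38,Y)
ranks: 5->1, 6->2, 11->3, 15->4, 17->5, 18->6, 20->7, 21->8, 22->9, 23->10, 27->11, 28->12, 30->13, 32->14, 38->15
Step 2: Rank sum for X: R1 = 1 + 2 + 3 + 4 + 7 + 9 + 11 + 12 = 49.
Step 3: U_X = R1 - n1(n1+1)/2 = 49 - 8*9/2 = 49 - 36 = 13.
       U_Y = n1*n2 - U_X = 56 - 13 = 43.
Step 4: No ties, so the exact null distribution of U (based on enumerating the C(15,8) = 6435 equally likely rank assignments) gives the two-sided p-value.
Step 5: p-value = 0.093862; compare to alpha = 0.05. fail to reject H0.

U_X = 13, p = 0.093862, fail to reject H0 at alpha = 0.05.


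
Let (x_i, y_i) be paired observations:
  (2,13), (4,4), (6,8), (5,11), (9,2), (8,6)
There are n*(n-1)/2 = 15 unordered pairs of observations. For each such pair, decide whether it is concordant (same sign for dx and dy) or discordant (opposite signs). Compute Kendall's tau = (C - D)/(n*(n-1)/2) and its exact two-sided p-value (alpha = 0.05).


Step 1: Enumerate the 15 unordered pairs (i,j) with i<j and classify each by sign(x_j-x_i) * sign(y_j-y_i).
  (1,2):dx=+2,dy=-9->D; (1,3):dx=+4,dy=-5->D; (1,4):dx=+3,dy=-2->D; (1,5):dx=+7,dy=-11->D
  (1,6):dx=+6,dy=-7->D; (2,3):dx=+2,dy=+4->C; (2,4):dx=+1,dy=+7->C; (2,5):dx=+5,dy=-2->D
  (2,6):dx=+4,dy=+2->C; (3,4):dx=-1,dy=+3->D; (3,5):dx=+3,dy=-6->D; (3,6):dx=+2,dy=-2->D
  (4,5):dx=+4,dy=-9->D; (4,6):dx=+3,dy=-5->D; (5,6):dx=-1,dy=+4->D
Step 2: C = 3, D = 12, total pairs = 15.
Step 3: tau = (C - D)/(n(n-1)/2) = (3 - 12)/15 = -0.600000.
Step 4: Exact two-sided p-value (enumerate n! = 720 permutations of y under H0): p = 0.136111.
Step 5: alpha = 0.05. fail to reject H0.

tau_b = -0.6000 (C=3, D=12), p = 0.136111, fail to reject H0.


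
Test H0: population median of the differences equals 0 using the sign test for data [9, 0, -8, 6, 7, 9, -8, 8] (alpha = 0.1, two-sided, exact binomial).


Step 1: Discard zero differences. Original n = 8; n_eff = number of nonzero differences = 7.
Nonzero differences (with sign): +9, -8, +6, +7, +9, -8, +8
Step 2: Count signs: positive = 5, negative = 2.
Step 3: Under H0: P(positive) = 0.5, so the number of positives S ~ Bin(7, 0.5).
Step 4: Two-sided exact p-value = sum of Bin(7,0.5) probabilities at or below the observed probability = 0.453125.
Step 5: alpha = 0.1. fail to reject H0.

n_eff = 7, pos = 5, neg = 2, p = 0.453125, fail to reject H0.


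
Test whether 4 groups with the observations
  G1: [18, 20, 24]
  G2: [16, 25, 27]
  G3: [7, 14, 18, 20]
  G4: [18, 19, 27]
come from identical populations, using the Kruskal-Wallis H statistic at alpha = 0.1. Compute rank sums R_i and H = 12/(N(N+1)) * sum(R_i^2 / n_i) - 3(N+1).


Step 1: Combine all N = 13 observations and assign midranks.
sorted (value, group, rank): (7,G3,1), (14,G3,2), (16,G2,3), (18,G1,5), (18,G3,5), (18,G4,5), (19,G4,7), (20,G1,8.5), (20,G3,8.5), (24,G1,10), (25,G2,11), (27,G2,12.5), (27,G4,12.5)
Step 2: Sum ranks within each group.
R_1 = 23.5 (n_1 = 3)
R_2 = 26.5 (n_2 = 3)
R_3 = 16.5 (n_3 = 4)
R_4 = 24.5 (n_4 = 3)
Step 3: H = 12/(N(N+1)) * sum(R_i^2/n_i) - 3(N+1)
     = 12/(13*14) * (23.5^2/3 + 26.5^2/3 + 16.5^2/4 + 24.5^2/3) - 3*14
     = 0.065934 * 686.312 - 42
     = 3.251374.
Step 4: Ties present; correction factor C = 1 - 36/(13^3 - 13) = 0.983516. Corrected H = 3.251374 / 0.983516 = 3.305866.
Step 5: Under H0, H ~ chi^2(3); p-value = 0.346827.
Step 6: alpha = 0.1. fail to reject H0.

H = 3.3059, df = 3, p = 0.346827, fail to reject H0.


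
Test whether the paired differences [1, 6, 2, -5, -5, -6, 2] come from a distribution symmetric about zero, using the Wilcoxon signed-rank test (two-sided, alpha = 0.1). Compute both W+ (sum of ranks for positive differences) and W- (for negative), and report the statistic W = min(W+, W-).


Step 1: Drop any zero differences (none here) and take |d_i|.
|d| = [1, 6, 2, 5, 5, 6, 2]
Step 2: Midrank |d_i| (ties get averaged ranks).
ranks: |1|->1, |6|->6.5, |2|->2.5, |5|->4.5, |5|->4.5, |6|->6.5, |2|->2.5
Step 3: Attach original signs; sum ranks with positive sign and with negative sign.
W+ = 1 + 6.5 + 2.5 + 2.5 = 12.5
W- = 4.5 + 4.5 + 6.5 = 15.5
(Check: W+ + W- = 28 should equal n(n+1)/2 = 28.)
Step 4: Test statistic W = min(W+, W-) = 12.5.
Step 5: Ties in |d|, so use the tie-corrected normal approximation.
        E[W] = n(n+1)/4 = 7*8/4 = 14.
        Tie groups: |d|=2 (t=2), |d|=5 (t=2), |d|=6 (t=2); sum(t^3 - t) = 18.
        Var[W] = n(n+1)(2n+1)/24 - sum(t^3-t)/48 = 840/24 - 18/48 = 34.625.
        z = (W - E[W]) / sqrt(Var[W]) = (12.5 - 14) / 5.8843 = -0.2549.
        Two-sided p = 2*Phi(z) = 0.798788.
Step 6: alpha = 0.1. fail to reject H0.

W+ = 12.5, W- = 15.5, W = min = 12.5, p = 0.798788, fail to reject H0.


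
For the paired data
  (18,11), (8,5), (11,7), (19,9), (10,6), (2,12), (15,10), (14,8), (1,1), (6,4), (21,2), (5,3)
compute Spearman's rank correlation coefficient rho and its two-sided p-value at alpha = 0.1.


Step 1: Rank x and y separately (midranks; no ties here).
rank(x): 18->10, 8->5, 11->7, 19->11, 10->6, 2->2, 15->9, 14->8, 1->1, 6->4, 21->12, 5->3
rank(y): 11->11, 5->5, 7->7, 9->9, 6->6, 12->12, 10->10, 8->8, 1->1, 4->4, 2->2, 3->3
Step 2: d_i = R_x(i) - R_y(i); compute d_i^2.
  (10-11)^2=1, (5-5)^2=0, (7-7)^2=0, (11-9)^2=4, (6-6)^2=0, (2-12)^2=100, (9-10)^2=1, (8-8)^2=0, (1-1)^2=0, (4-4)^2=0, (12-2)^2=100, (3-3)^2=0
sum(d^2) = 206.
Step 3: rho = 1 - 6*206 / (12*(12^2 - 1)) = 1 - 1236/1716 = 0.279720.
Step 4: Under H0, t = rho * sqrt((n-2)/(1-rho^2)) = 0.9213 ~ t(10).
Step 5: Two-sided p-value from the t-distribution with 10 df = 0.378569.
Step 6: alpha = 0.1. fail to reject H0.

rho = 0.2797, p = 0.378569, fail to reject H0 at alpha = 0.1.


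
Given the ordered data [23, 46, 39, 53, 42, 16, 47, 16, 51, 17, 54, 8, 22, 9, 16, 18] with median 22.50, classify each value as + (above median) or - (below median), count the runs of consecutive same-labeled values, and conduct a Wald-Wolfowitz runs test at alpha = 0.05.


Step 1: Compute median = 22.50; label A = above, B = below.
Labels in order: AAAAABABABABBBBB  (n_A = 8, n_B = 8)
Step 2: Count runs R = 8.
Step 3: Under H0 (random ordering), E[R] = 2*n_A*n_B/(n_A+n_B) + 1 = 2*8*8/16 + 1 = 9.0000.
        Var[R] = 2*n_A*n_B*(2*n_A*n_B - n_A - n_B) / ((n_A+n_B)^2 * (n_A+n_B-1)) = 14336/3840 = 3.7333.
        SD[R] = 1.9322.
Step 4: Continuity-corrected z = (R + 0.5 - E[R]) / SD[R] = (8 + 0.5 - 9.0000) / 1.9322 = -0.2588.
Step 5: Two-sided p-value via normal approximation = 2*(1 - Phi(|z|)) = 0.795809.
Step 6: alpha = 0.05. fail to reject H0.

R = 8, z = -0.2588, p = 0.795809, fail to reject H0.


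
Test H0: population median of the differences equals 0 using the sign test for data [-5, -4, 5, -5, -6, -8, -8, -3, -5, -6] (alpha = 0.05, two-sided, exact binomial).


Step 1: Discard zero differences. Original n = 10; n_eff = number of nonzero differences = 10.
Nonzero differences (with sign): -5, -4, +5, -5, -6, -8, -8, -3, -5, -6
Step 2: Count signs: positive = 1, negative = 9.
Step 3: Under H0: P(positive) = 0.5, so the number of positives S ~ Bin(10, 0.5).
Step 4: Two-sided exact p-value = sum of Bin(10,0.5) probabilities at or below the observed probability = 0.021484.
Step 5: alpha = 0.05. reject H0.

n_eff = 10, pos = 1, neg = 9, p = 0.021484, reject H0.


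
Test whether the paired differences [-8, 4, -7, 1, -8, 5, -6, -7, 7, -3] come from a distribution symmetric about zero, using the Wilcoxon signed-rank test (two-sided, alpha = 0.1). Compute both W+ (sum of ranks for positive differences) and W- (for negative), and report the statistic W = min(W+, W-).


Step 1: Drop any zero differences (none here) and take |d_i|.
|d| = [8, 4, 7, 1, 8, 5, 6, 7, 7, 3]
Step 2: Midrank |d_i| (ties get averaged ranks).
ranks: |8|->9.5, |4|->3, |7|->7, |1|->1, |8|->9.5, |5|->4, |6|->5, |7|->7, |7|->7, |3|->2
Step 3: Attach original signs; sum ranks with positive sign and with negative sign.
W+ = 3 + 1 + 4 + 7 = 15
W- = 9.5 + 7 + 9.5 + 5 + 7 + 2 = 40
(Check: W+ + W- = 55 should equal n(n+1)/2 = 55.)
Step 4: Test statistic W = min(W+, W-) = 15.
Step 5: Ties in |d|, so use the tie-corrected normal approximation.
        E[W] = n(n+1)/4 = 10*11/4 = 27.5.
        Tie groups: |d|=7 (t=3), |d|=8 (t=2); sum(t^3 - t) = 30.
        Var[W] = n(n+1)(2n+1)/24 - sum(t^3-t)/48 = 2310/24 - 30/48 = 95.625.
        z = (W - E[W]) / sqrt(Var[W]) = (15 - 27.5) / 9.7788 = -1.2783.
        Two-sided p = 2*Phi(z) = 0.201152.
Step 6: alpha = 0.1. fail to reject H0.

W+ = 15, W- = 40, W = min = 15, p = 0.201152, fail to reject H0.


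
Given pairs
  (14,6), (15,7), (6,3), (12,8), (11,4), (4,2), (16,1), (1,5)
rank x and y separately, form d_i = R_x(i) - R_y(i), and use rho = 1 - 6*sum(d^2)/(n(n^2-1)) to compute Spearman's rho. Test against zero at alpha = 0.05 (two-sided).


Step 1: Rank x and y separately (midranks; no ties here).
rank(x): 14->6, 15->7, 6->3, 12->5, 11->4, 4->2, 16->8, 1->1
rank(y): 6->6, 7->7, 3->3, 8->8, 4->4, 2->2, 1->1, 5->5
Step 2: d_i = R_x(i) - R_y(i); compute d_i^2.
  (6-6)^2=0, (7-7)^2=0, (3-3)^2=0, (5-8)^2=9, (4-4)^2=0, (2-2)^2=0, (8-1)^2=49, (1-5)^2=16
sum(d^2) = 74.
Step 3: rho = 1 - 6*74 / (8*(8^2 - 1)) = 1 - 444/504 = 0.119048.
Step 4: Under H0, t = rho * sqrt((n-2)/(1-rho^2)) = 0.2937 ~ t(6).
Step 5: Two-sided p-value from the t-distribution with 6 df = 0.778886.
Step 6: alpha = 0.05. fail to reject H0.

rho = 0.1190, p = 0.778886, fail to reject H0 at alpha = 0.05.


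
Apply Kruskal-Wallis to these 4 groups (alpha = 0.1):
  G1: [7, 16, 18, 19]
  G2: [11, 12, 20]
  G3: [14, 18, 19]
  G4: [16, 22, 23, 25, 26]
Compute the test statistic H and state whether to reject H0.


Step 1: Combine all N = 15 observations and assign midranks.
sorted (value, group, rank): (7,G1,1), (11,G2,2), (12,G2,3), (14,G3,4), (16,G1,5.5), (16,G4,5.5), (18,G1,7.5), (18,G3,7.5), (19,G1,9.5), (19,G3,9.5), (20,G2,11), (22,G4,12), (23,G4,13), (25,G4,14), (26,G4,15)
Step 2: Sum ranks within each group.
R_1 = 23.5 (n_1 = 4)
R_2 = 16 (n_2 = 3)
R_3 = 21 (n_3 = 3)
R_4 = 59.5 (n_4 = 5)
Step 3: H = 12/(N(N+1)) * sum(R_i^2/n_i) - 3(N+1)
     = 12/(15*16) * (23.5^2/4 + 16^2/3 + 21^2/3 + 59.5^2/5) - 3*16
     = 0.050000 * 1078.45 - 48
     = 5.922292.
Step 4: Ties present; correction factor C = 1 - 18/(15^3 - 15) = 0.994643. Corrected H = 5.922292 / 0.994643 = 5.954189.
Step 5: Under H0, H ~ chi^2(3); p-value = 0.113860.
Step 6: alpha = 0.1. fail to reject H0.

H = 5.9542, df = 3, p = 0.113860, fail to reject H0.


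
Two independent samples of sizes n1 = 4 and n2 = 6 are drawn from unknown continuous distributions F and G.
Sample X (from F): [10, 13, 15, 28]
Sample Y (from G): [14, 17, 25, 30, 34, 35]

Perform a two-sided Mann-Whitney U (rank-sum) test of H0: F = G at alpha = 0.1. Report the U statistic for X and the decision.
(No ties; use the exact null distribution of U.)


Step 1: Combine and sort all 10 observations; assign midranks.
sorted (value, group): (10,X), (13,X), (14,Y), (15,X), (17,Y), (25,Y), (28,X), (30,Y), (34,Y), (35,Y)
ranks: 10->1, 13->2, 14->3, 15->4, 17->5, 25->6, 28->7, 30->8, 34->9, 35->10
Step 2: Rank sum for X: R1 = 1 + 2 + 4 + 7 = 14.
Step 3: U_X = R1 - n1(n1+1)/2 = 14 - 4*5/2 = 14 - 10 = 4.
       U_Y = n1*n2 - U_X = 24 - 4 = 20.
Step 4: No ties, so the exact null distribution of U (based on enumerating the C(10,4) = 210 equally likely rank assignments) gives the two-sided p-value.
Step 5: p-value = 0.114286; compare to alpha = 0.1. fail to reject H0.

U_X = 4, p = 0.114286, fail to reject H0 at alpha = 0.1.


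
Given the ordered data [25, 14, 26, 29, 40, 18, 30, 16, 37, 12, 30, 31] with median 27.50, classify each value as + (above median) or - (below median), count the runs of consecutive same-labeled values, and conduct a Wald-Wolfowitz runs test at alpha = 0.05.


Step 1: Compute median = 27.50; label A = above, B = below.
Labels in order: BBBAABABABAA  (n_A = 6, n_B = 6)
Step 2: Count runs R = 8.
Step 3: Under H0 (random ordering), E[R] = 2*n_A*n_B/(n_A+n_B) + 1 = 2*6*6/12 + 1 = 7.0000.
        Var[R] = 2*n_A*n_B*(2*n_A*n_B - n_A - n_B) / ((n_A+n_B)^2 * (n_A+n_B-1)) = 4320/1584 = 2.7273.
        SD[R] = 1.6514.
Step 4: Continuity-corrected z = (R - 0.5 - E[R]) / SD[R] = (8 - 0.5 - 7.0000) / 1.6514 = 0.3028.
Step 5: Two-sided p-value via normal approximation = 2*(1 - Phi(|z|)) = 0.762069.
Step 6: alpha = 0.05. fail to reject H0.

R = 8, z = 0.3028, p = 0.762069, fail to reject H0.


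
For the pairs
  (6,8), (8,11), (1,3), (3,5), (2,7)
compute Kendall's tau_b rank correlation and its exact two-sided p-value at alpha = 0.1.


Step 1: Enumerate the 10 unordered pairs (i,j) with i<j and classify each by sign(x_j-x_i) * sign(y_j-y_i).
  (1,2):dx=+2,dy=+3->C; (1,3):dx=-5,dy=-5->C; (1,4):dx=-3,dy=-3->C; (1,5):dx=-4,dy=-1->C
  (2,3):dx=-7,dy=-8->C; (2,4):dx=-5,dy=-6->C; (2,5):dx=-6,dy=-4->C; (3,4):dx=+2,dy=+2->C
  (3,5):dx=+1,dy=+4->C; (4,5):dx=-1,dy=+2->D
Step 2: C = 9, D = 1, total pairs = 10.
Step 3: tau = (C - D)/(n(n-1)/2) = (9 - 1)/10 = 0.800000.
Step 4: Exact two-sided p-value (enumerate n! = 120 permutations of y under H0): p = 0.083333.
Step 5: alpha = 0.1. reject H0.

tau_b = 0.8000 (C=9, D=1), p = 0.083333, reject H0.


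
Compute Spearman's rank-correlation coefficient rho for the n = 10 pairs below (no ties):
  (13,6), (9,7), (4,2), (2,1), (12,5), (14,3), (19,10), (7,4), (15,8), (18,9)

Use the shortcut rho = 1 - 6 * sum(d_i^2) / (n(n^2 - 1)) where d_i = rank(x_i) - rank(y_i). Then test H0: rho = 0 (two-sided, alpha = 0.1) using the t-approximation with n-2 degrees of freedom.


Step 1: Rank x and y separately (midranks; no ties here).
rank(x): 13->6, 9->4, 4->2, 2->1, 12->5, 14->7, 19->10, 7->3, 15->8, 18->9
rank(y): 6->6, 7->7, 2->2, 1->1, 5->5, 3->3, 10->10, 4->4, 8->8, 9->9
Step 2: d_i = R_x(i) - R_y(i); compute d_i^2.
  (6-6)^2=0, (4-7)^2=9, (2-2)^2=0, (1-1)^2=0, (5-5)^2=0, (7-3)^2=16, (10-10)^2=0, (3-4)^2=1, (8-8)^2=0, (9-9)^2=0
sum(d^2) = 26.
Step 3: rho = 1 - 6*26 / (10*(10^2 - 1)) = 1 - 156/990 = 0.842424.
Step 4: Under H0, t = rho * sqrt((n-2)/(1-rho^2)) = 4.4222 ~ t(8).
Step 5: Two-sided p-value from the t-distribution with 8 df = 0.002220.
Step 6: alpha = 0.1. reject H0.

rho = 0.8424, p = 0.002220, reject H0 at alpha = 0.1.


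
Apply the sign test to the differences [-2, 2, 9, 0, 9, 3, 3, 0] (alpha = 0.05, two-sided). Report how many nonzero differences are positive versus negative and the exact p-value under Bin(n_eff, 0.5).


Step 1: Discard zero differences. Original n = 8; n_eff = number of nonzero differences = 6.
Nonzero differences (with sign): -2, +2, +9, +9, +3, +3
Step 2: Count signs: positive = 5, negative = 1.
Step 3: Under H0: P(positive) = 0.5, so the number of positives S ~ Bin(6, 0.5).
Step 4: Two-sided exact p-value = sum of Bin(6,0.5) probabilities at or below the observed probability = 0.218750.
Step 5: alpha = 0.05. fail to reject H0.

n_eff = 6, pos = 5, neg = 1, p = 0.218750, fail to reject H0.


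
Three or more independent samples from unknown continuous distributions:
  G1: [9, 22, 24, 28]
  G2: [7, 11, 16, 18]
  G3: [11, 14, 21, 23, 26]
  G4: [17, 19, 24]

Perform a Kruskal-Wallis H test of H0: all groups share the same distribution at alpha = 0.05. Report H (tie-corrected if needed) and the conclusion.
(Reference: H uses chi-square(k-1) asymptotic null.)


Step 1: Combine all N = 16 observations and assign midranks.
sorted (value, group, rank): (7,G2,1), (9,G1,2), (11,G2,3.5), (11,G3,3.5), (14,G3,5), (16,G2,6), (17,G4,7), (18,G2,8), (19,G4,9), (21,G3,10), (22,G1,11), (23,G3,12), (24,G1,13.5), (24,G4,13.5), (26,G3,15), (28,G1,16)
Step 2: Sum ranks within each group.
R_1 = 42.5 (n_1 = 4)
R_2 = 18.5 (n_2 = 4)
R_3 = 45.5 (n_3 = 5)
R_4 = 29.5 (n_4 = 3)
Step 3: H = 12/(N(N+1)) * sum(R_i^2/n_i) - 3(N+1)
     = 12/(16*17) * (42.5^2/4 + 18.5^2/4 + 45.5^2/5 + 29.5^2/3) - 3*17
     = 0.044118 * 1241.26 - 51
     = 3.761397.
Step 4: Ties present; correction factor C = 1 - 12/(16^3 - 16) = 0.997059. Corrected H = 3.761397 / 0.997059 = 3.772493.
Step 5: Under H0, H ~ chi^2(3); p-value = 0.287102.
Step 6: alpha = 0.05. fail to reject H0.

H = 3.7725, df = 3, p = 0.287102, fail to reject H0.


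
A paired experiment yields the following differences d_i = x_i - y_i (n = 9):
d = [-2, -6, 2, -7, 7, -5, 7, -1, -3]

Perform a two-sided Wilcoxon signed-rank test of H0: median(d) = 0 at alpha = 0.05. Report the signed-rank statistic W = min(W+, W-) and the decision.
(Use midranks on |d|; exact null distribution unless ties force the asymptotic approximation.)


Step 1: Drop any zero differences (none here) and take |d_i|.
|d| = [2, 6, 2, 7, 7, 5, 7, 1, 3]
Step 2: Midrank |d_i| (ties get averaged ranks).
ranks: |2|->2.5, |6|->6, |2|->2.5, |7|->8, |7|->8, |5|->5, |7|->8, |1|->1, |3|->4
Step 3: Attach original signs; sum ranks with positive sign and with negative sign.
W+ = 2.5 + 8 + 8 = 18.5
W- = 2.5 + 6 + 8 + 5 + 1 + 4 = 26.5
(Check: W+ + W- = 45 should equal n(n+1)/2 = 45.)
Step 4: Test statistic W = min(W+, W-) = 18.5.
Step 5: Ties in |d|, so use the tie-corrected normal approximation.
        E[W] = n(n+1)/4 = 9*10/4 = 22.5.
        Tie groups: |d|=2 (t=2), |d|=7 (t=3); sum(t^3 - t) = 30.
        Var[W] = n(n+1)(2n+1)/24 - sum(t^3-t)/48 = 1710/24 - 30/48 = 70.625.
        z = (W - E[W]) / sqrt(Var[W]) = (18.5 - 22.5) / 8.4039 = -0.4760.
        Two-sided p = 2*Phi(z) = 0.634095.
Step 6: alpha = 0.05. fail to reject H0.

W+ = 18.5, W- = 26.5, W = min = 18.5, p = 0.634095, fail to reject H0.


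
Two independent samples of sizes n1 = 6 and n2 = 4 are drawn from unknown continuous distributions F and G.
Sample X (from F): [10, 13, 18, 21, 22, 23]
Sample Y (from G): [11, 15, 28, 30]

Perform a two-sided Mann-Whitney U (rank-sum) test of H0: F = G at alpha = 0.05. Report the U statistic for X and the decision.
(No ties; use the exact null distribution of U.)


Step 1: Combine and sort all 10 observations; assign midranks.
sorted (value, group): (10,X), (11,Y), (13,X), (15,Y), (18,X), (21,X), (22,X), (23,X), (28,Y), (30,Y)
ranks: 10->1, 11->2, 13->3, 15->4, 18->5, 21->6, 22->7, 23->8, 28->9, 30->10
Step 2: Rank sum for X: R1 = 1 + 3 + 5 + 6 + 7 + 8 = 30.
Step 3: U_X = R1 - n1(n1+1)/2 = 30 - 6*7/2 = 30 - 21 = 9.
       U_Y = n1*n2 - U_X = 24 - 9 = 15.
Step 4: No ties, so the exact null distribution of U (based on enumerating the C(10,6) = 210 equally likely rank assignments) gives the two-sided p-value.
Step 5: p-value = 0.609524; compare to alpha = 0.05. fail to reject H0.

U_X = 9, p = 0.609524, fail to reject H0 at alpha = 0.05.


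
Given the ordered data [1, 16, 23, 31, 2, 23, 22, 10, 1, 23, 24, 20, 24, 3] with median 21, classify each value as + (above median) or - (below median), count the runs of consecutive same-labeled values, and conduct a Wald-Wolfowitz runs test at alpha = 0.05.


Step 1: Compute median = 21; label A = above, B = below.
Labels in order: BBAABAABBAABAB  (n_A = 7, n_B = 7)
Step 2: Count runs R = 9.
Step 3: Under H0 (random ordering), E[R] = 2*n_A*n_B/(n_A+n_B) + 1 = 2*7*7/14 + 1 = 8.0000.
        Var[R] = 2*n_A*n_B*(2*n_A*n_B - n_A - n_B) / ((n_A+n_B)^2 * (n_A+n_B-1)) = 8232/2548 = 3.2308.
        SD[R] = 1.7974.
Step 4: Continuity-corrected z = (R - 0.5 - E[R]) / SD[R] = (9 - 0.5 - 8.0000) / 1.7974 = 0.2782.
Step 5: Two-sided p-value via normal approximation = 2*(1 - Phi(|z|)) = 0.780879.
Step 6: alpha = 0.05. fail to reject H0.

R = 9, z = 0.2782, p = 0.780879, fail to reject H0.
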